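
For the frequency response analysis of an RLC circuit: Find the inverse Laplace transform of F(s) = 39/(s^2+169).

Standard pair: w/(s^2+w^2) <-> sin(wt)*u(t)
Recognize w^2 = 169, so w = 13; numerator 39 = 3*13.
f(t) = 3*sin(13t)*u(t)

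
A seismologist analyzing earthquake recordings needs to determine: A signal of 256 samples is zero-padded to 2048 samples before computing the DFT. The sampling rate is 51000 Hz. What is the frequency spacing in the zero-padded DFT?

Original DFT: N = 256, resolution = f_s/N = 51000/256 = 6375/32 Hz
Zero-padded DFT: N = 2048, resolution = f_s/N = 51000/2048 = 6375/256 Hz
Zero-padding interpolates the spectrum (finer frequency grid)
but does NOT improve the true spectral resolution (ability to resolve close frequencies).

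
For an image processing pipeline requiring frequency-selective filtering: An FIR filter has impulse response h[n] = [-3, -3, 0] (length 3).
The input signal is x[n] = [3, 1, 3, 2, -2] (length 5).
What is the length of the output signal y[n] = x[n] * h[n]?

For linear convolution, the output length is:
len(y) = len(x) + len(h) - 1 = 5 + 3 - 1 = 7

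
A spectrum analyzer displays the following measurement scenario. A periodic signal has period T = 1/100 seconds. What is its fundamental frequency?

The fundamental frequency is the reciprocal of the period.
f = 1/T = 1/(1/100) = 100 Hz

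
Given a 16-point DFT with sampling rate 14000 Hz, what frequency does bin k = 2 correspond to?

The frequency of DFT bin k is: f_k = k * f_s / N
f_2 = 2 * 14000 / 16 = 1750 Hz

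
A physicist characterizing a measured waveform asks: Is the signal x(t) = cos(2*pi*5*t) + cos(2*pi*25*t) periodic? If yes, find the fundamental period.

f1 = 5 Hz, f2 = 25 Hz
Period T1 = 1/5, T2 = 1/25
Ratio T1/T2 = 25/5, which is rational.
The signal is periodic with fundamental period T = 1/GCD(5,25) = 1/5 s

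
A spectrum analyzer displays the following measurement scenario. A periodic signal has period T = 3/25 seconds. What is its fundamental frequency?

The fundamental frequency is the reciprocal of the period.
f = 1/T = 1/(3/25) = 25/3 Hz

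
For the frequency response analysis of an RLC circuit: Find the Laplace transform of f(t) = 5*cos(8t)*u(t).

Standard pair: cos(wt)*u(t) <-> s/(s^2+w^2)
With w = 8: L{5*cos(8t)*u(t)} = 5s/(s^2+64)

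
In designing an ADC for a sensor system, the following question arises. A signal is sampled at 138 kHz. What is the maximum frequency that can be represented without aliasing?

The maximum frequency that can be represented without aliasing
is the Nyquist frequency: f_max = f_s / 2 = 138 kHz / 2 = 69 kHz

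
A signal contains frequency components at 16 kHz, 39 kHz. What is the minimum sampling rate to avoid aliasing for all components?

The highest frequency component is f_max = 39 kHz.
Nyquist rate = 2 * f_max = 2 * 39 kHz = 78 kHz.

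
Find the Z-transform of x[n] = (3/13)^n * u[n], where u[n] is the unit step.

The Z-transform of a^n * u[n] is z/(z-a) for |z| > |a|.
Here a = 3/13, so X(z) = z/(z - (3/13)) = 13z/(13z - 3)
ROC: |z| > 3/13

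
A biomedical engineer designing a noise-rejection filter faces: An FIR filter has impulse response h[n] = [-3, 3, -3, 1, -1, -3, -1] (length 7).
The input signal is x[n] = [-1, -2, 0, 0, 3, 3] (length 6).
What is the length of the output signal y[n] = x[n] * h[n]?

For linear convolution, the output length is:
len(y) = len(x) + len(h) - 1 = 6 + 7 - 1 = 12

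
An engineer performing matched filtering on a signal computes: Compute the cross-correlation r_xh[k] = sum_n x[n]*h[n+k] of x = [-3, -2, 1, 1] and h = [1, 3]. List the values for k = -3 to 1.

Both sequences indexed from 0 and zero outside their support.
Lags with overlap: k = -3 to 1.
  r_xh[-3] = x[3]*h[0] = 1
  r_xh[-2] = x[2]*h[0] + x[3]*h[1] = 4
  r_xh[-1] = x[1]*h[0] + x[2]*h[1] = 1
  r_xh[0] = x[0]*h[0] + x[1]*h[1] = -9
  r_xh[1] = x[0]*h[1] = -9
r_xh = [1, 4, 1, -9, -9] (for k = -3, ..., 1)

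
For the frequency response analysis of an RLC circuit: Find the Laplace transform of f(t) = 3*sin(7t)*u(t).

Standard pair: sin(wt)*u(t) <-> w/(s^2+w^2)
With w = 7: L{3*sin(7t)*u(t)} = 21/(s^2+49)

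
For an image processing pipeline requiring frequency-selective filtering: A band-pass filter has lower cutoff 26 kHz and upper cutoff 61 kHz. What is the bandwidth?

Bandwidth = f_high - f_low
= 61 kHz - 26 kHz = 35 kHz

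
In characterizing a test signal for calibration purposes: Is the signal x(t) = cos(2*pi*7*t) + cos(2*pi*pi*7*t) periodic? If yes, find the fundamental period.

f1 = 7 Hz, f2 = 7*pi Hz
Ratio f2/f1 = pi, which is irrational.
Since the frequency ratio is irrational, no common period exists.
The signal is not periodic.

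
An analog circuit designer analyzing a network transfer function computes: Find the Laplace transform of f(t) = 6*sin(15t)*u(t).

Standard pair: sin(wt)*u(t) <-> w/(s^2+w^2)
With w = 15: L{6*sin(15t)*u(t)} = 90/(s^2+225)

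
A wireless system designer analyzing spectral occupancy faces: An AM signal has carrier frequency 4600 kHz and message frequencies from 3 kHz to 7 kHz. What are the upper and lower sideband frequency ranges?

Upper sideband (USB) = fc + [fm_low, fm_high] = 4600 + [3, 7] = [4603, 4607] kHz
Lower sideband (LSB) = fc - [fm_high, fm_low] = 4600 - [7, 3] = [4593, 4597] kHz
Total occupied spectrum: 4593 kHz to 4607 kHz (plus carrier at 4600 kHz)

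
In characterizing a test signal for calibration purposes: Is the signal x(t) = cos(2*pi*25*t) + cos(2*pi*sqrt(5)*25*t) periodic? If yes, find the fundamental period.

f1 = 25 Hz, f2 = 25*sqrt(5) Hz
Ratio f2/f1 = sqrt(5), which is irrational.
Since the frequency ratio is irrational, no common period exists.
The signal is not periodic.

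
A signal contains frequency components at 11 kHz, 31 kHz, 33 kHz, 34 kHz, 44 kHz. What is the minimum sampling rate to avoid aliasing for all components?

The highest frequency component is f_max = 44 kHz.
Nyquist rate = 2 * f_max = 2 * 44 kHz = 88 kHz.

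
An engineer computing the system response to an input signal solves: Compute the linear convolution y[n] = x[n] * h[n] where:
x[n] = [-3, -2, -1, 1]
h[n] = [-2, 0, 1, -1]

y[n] = sum_k x[k]*h[n-k]. Output length = len(x) + len(h) - 1 = 4 + 4 - 1 = 7.
y[0] = -3*-2 = 6
y[1] = -2*-2 + -3*0 = 4
y[2] = -1*-2 + -2*0 + -3*1 = -1
y[3] = 1*-2 + -1*0 + -2*1 + -3*-1 = -1
y[4] = 1*0 + -1*1 + -2*-1 = 1
y[5] = 1*1 + -1*-1 = 2
y[6] = 1*-1 = -1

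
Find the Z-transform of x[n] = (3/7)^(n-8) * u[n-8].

Time-shifting property: if X(z) = Z{x[n]}, then Z{x[n-d]} = z^(-d) * X(z)
X(z) = z/(z - 3/7) for x[n] = (3/7)^n * u[n]
Z{x[n-8]} = z^(-8) * z/(z - 3/7) = z^(-7)/(z - 3/7)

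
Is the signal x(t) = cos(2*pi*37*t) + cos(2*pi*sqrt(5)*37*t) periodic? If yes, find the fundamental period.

f1 = 37 Hz, f2 = 37*sqrt(5) Hz
Ratio f2/f1 = sqrt(5), which is irrational.
Since the frequency ratio is irrational, no common period exists.
The signal is not periodic.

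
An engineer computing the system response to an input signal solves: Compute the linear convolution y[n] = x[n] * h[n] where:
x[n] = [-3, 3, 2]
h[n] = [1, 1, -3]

y[n] = sum_k x[k]*h[n-k]. Output length = len(x) + len(h) - 1 = 3 + 3 - 1 = 5.
y[0] = -3*1 = -3
y[1] = 3*1 + -3*1 = 0
y[2] = 2*1 + 3*1 + -3*-3 = 14
y[3] = 2*1 + 3*-3 = -7
y[4] = 2*-3 = -6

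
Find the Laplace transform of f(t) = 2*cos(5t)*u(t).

Standard pair: cos(wt)*u(t) <-> s/(s^2+w^2)
With w = 5: L{2*cos(5t)*u(t)} = 2s/(s^2+25)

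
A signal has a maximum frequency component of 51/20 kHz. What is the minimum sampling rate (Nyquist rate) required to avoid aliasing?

By the Nyquist-Shannon sampling theorem,
the minimum sampling rate (Nyquist rate) must be at least 2 * f_max.
Nyquist rate = 2 * 51/20 kHz = 51/10 kHz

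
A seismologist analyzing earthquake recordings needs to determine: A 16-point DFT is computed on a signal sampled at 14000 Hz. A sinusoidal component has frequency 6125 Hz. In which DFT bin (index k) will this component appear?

DFT frequency resolution = f_s/N = 14000/16 = 875 Hz
Bin index k = f_signal / resolution = 6125 / 875 = 7
The signal frequency 6125 Hz falls in DFT bin k = 7.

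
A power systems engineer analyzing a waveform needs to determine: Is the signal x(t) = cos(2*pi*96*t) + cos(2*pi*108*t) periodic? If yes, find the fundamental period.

f1 = 96 Hz, f2 = 108 Hz
Period T1 = 1/96, T2 = 1/108
Ratio T1/T2 = 108/96, which is rational.
The signal is periodic with fundamental period T = 1/GCD(96,108) = 1/12 s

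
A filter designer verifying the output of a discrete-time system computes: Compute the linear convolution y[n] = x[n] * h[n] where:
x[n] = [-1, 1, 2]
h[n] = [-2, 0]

y[n] = sum_k x[k]*h[n-k]. Output length = len(x) + len(h) - 1 = 3 + 2 - 1 = 4.
y[0] = -1*-2 = 2
y[1] = 1*-2 + -1*0 = -2
y[2] = 2*-2 + 1*0 = -4
y[3] = 2*0 = 0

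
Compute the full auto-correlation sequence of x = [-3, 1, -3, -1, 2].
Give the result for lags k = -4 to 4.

r_xx[k] = sum_m x[m]*x[m+k], indexed from 0, for k = -4 to 4:
  r_xx[-4] = x[4]*x[0] = -6
  r_xx[-3] = x[3]*x[0] + x[4]*x[1] = 5
  r_xx[-2] = x[2]*x[0] + x[3]*x[1] + x[4]*x[2] = 2
  r_xx[-1] = x[1]*x[0] + x[2]*x[1] + x[3]*x[2] + x[4]*x[3] = -5
  r_xx[0] = x[0]*x[0] + x[1]*x[1] + x[2]*x[2] + x[3]*x[3] + x[4]*x[4] = 24
  r_xx[1] = x[0]*x[1] + x[1]*x[2] + x[2]*x[3] + x[3]*x[4] = -5
  r_xx[2] = x[0]*x[2] + x[1]*x[3] + x[2]*x[4] = 2
  r_xx[3] = x[0]*x[3] + x[1]*x[4] = 5
  r_xx[4] = x[0]*x[4] = -6
r_xx = [-6, 5, 2, -5, 24, -5, 2, 5, -6]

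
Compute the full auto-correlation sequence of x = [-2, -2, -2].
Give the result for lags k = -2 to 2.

r_xx[k] = sum_m x[m]*x[m+k], indexed from 0, for k = -2 to 2:
  r_xx[-2] = x[2]*x[0] = 4
  r_xx[-1] = x[1]*x[0] + x[2]*x[1] = 8
  r_xx[0] = x[0]*x[0] + x[1]*x[1] + x[2]*x[2] = 12
  r_xx[1] = x[0]*x[1] + x[1]*x[2] = 8
  r_xx[2] = x[0]*x[2] = 4
r_xx = [4, 8, 12, 8, 4]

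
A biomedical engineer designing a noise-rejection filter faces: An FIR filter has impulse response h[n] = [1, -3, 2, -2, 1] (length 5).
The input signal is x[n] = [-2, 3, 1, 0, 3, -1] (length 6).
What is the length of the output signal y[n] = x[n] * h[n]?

For linear convolution, the output length is:
len(y) = len(x) + len(h) - 1 = 6 + 5 - 1 = 10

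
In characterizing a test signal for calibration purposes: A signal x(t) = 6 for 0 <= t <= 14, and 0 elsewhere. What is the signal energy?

Energy = integral of |x(t)|^2 dt over the signal duration
= 6^2 * 14 = 36 * 14 = 504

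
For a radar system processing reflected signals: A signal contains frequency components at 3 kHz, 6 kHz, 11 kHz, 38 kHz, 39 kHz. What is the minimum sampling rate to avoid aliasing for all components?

The highest frequency component is f_max = 39 kHz.
Nyquist rate = 2 * f_max = 2 * 39 kHz = 78 kHz.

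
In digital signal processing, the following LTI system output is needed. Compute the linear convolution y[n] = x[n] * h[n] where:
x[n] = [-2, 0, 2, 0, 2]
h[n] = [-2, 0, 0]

y[n] = sum_k x[k]*h[n-k]. Output length = len(x) + len(h) - 1 = 5 + 3 - 1 = 7.
y[0] = -2*-2 = 4
y[1] = 0*-2 + -2*0 = 0
y[2] = 2*-2 + 0*0 + -2*0 = -4
y[3] = 0*-2 + 2*0 + 0*0 = 0
y[4] = 2*-2 + 0*0 + 2*0 = -4
y[5] = 2*0 + 0*0 = 0
y[6] = 2*0 = 0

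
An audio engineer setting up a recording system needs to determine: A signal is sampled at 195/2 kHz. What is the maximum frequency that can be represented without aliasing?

The maximum frequency that can be represented without aliasing
is the Nyquist frequency: f_max = f_s / 2 = 195/2 kHz / 2 = 195/4 kHz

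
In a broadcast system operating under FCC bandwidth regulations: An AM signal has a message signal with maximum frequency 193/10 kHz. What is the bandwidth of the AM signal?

In AM (double-sideband), the bandwidth is twice the message frequency.
BW = 2 * f_m = 2 * 193/10 kHz = 193/5 kHz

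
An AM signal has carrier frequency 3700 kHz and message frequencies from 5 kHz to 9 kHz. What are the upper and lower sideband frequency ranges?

Upper sideband (USB) = fc + [fm_low, fm_high] = 3700 + [5, 9] = [3705, 3709] kHz
Lower sideband (LSB) = fc - [fm_high, fm_low] = 3700 - [9, 5] = [3691, 3695] kHz
Total occupied spectrum: 3691 kHz to 3709 kHz (plus carrier at 3700 kHz)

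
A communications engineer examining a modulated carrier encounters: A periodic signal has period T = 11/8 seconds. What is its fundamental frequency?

The fundamental frequency is the reciprocal of the period.
f = 1/T = 1/(11/8) = 8/11 Hz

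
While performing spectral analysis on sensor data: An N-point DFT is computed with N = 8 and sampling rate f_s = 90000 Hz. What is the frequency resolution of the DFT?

DFT frequency resolution = f_s / N
= 90000 / 8 = 11250 Hz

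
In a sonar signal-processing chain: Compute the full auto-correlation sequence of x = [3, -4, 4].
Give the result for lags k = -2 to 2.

r_xx[k] = sum_m x[m]*x[m+k], indexed from 0, for k = -2 to 2:
  r_xx[-2] = x[2]*x[0] = 12
  r_xx[-1] = x[1]*x[0] + x[2]*x[1] = -28
  r_xx[0] = x[0]*x[0] + x[1]*x[1] + x[2]*x[2] = 41
  r_xx[1] = x[0]*x[1] + x[1]*x[2] = -28
  r_xx[2] = x[0]*x[2] = 12
r_xx = [12, -28, 41, -28, 12]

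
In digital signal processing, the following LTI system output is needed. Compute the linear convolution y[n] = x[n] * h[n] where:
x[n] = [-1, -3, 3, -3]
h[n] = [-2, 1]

y[n] = sum_k x[k]*h[n-k]. Output length = len(x) + len(h) - 1 = 4 + 2 - 1 = 5.
y[0] = -1*-2 = 2
y[1] = -3*-2 + -1*1 = 5
y[2] = 3*-2 + -3*1 = -9
y[3] = -3*-2 + 3*1 = 9
y[4] = -3*1 = -3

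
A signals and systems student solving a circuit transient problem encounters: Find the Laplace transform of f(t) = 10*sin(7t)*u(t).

Standard pair: sin(wt)*u(t) <-> w/(s^2+w^2)
With w = 7: L{10*sin(7t)*u(t)} = 70/(s^2+49)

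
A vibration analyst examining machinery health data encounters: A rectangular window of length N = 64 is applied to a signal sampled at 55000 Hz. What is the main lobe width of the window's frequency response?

For a rectangular window of length N,
the main lobe width in frequency is 2*f_s/N.
= 2*55000/64 = 6875/4 Hz
This determines the minimum frequency separation for resolving two sinusoids.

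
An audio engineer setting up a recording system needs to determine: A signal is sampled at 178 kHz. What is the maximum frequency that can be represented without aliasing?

The maximum frequency that can be represented without aliasing
is the Nyquist frequency: f_max = f_s / 2 = 178 kHz / 2 = 89 kHz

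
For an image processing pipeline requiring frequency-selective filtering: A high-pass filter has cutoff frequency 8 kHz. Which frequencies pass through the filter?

A high-pass filter passes all frequencies above the cutoff frequency 8 kHz and attenuates lower frequencies.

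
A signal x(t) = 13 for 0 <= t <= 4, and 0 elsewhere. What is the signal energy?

Energy = integral of |x(t)|^2 dt over the signal duration
= 13^2 * 4 = 169 * 4 = 676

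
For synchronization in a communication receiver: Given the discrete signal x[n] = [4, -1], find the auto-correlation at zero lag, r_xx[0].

The auto-correlation at zero lag r_xx[0] equals the signal energy.
r_xx[0] = sum of x[n]^2 = 4^2 + (-1)^2
= 16 + 1 = 17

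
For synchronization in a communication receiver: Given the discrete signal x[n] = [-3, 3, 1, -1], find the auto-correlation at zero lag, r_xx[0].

The auto-correlation at zero lag r_xx[0] equals the signal energy.
r_xx[0] = sum of x[n]^2 = (-3)^2 + 3^2 + 1^2 + (-1)^2
= 9 + 9 + 1 + 1 = 20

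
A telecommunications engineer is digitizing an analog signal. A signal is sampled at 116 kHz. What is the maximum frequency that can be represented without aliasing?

The maximum frequency that can be represented without aliasing
is the Nyquist frequency: f_max = f_s / 2 = 116 kHz / 2 = 58 kHz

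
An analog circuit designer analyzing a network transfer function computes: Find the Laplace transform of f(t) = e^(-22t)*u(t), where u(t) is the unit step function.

Standard Laplace transform pair:
e^(-at)*u(t) <-> 1/(s+a)
With a = 22: L{e^(-22t)*u(t)} = 1/(s+22), ROC: Re(s) > -22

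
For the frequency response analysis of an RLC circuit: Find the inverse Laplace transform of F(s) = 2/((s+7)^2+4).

Standard pair: w/((s+a)^2+w^2) <-> e^(-at)*sin(wt)*u(t)
With a=7, w=2: f(t) = e^(-7t)*sin(2t)*u(t)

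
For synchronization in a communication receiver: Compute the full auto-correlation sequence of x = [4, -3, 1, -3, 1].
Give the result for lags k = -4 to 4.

r_xx[k] = sum_m x[m]*x[m+k], indexed from 0, for k = -4 to 4:
  r_xx[-4] = x[4]*x[0] = 4
  r_xx[-3] = x[3]*x[0] + x[4]*x[1] = -15
  r_xx[-2] = x[2]*x[0] + x[3]*x[1] + x[4]*x[2] = 14
  r_xx[-1] = x[1]*x[0] + x[2]*x[1] + x[3]*x[2] + x[4]*x[3] = -21
  r_xx[0] = x[0]*x[0] + x[1]*x[1] + x[2]*x[2] + x[3]*x[3] + x[4]*x[4] = 36
  r_xx[1] = x[0]*x[1] + x[1]*x[2] + x[2]*x[3] + x[3]*x[4] = -21
  r_xx[2] = x[0]*x[2] + x[1]*x[3] + x[2]*x[4] = 14
  r_xx[3] = x[0]*x[3] + x[1]*x[4] = -15
  r_xx[4] = x[0]*x[4] = 4
r_xx = [4, -15, 14, -21, 36, -21, 14, -15, 4]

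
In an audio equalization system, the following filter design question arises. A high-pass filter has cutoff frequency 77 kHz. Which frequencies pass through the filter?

A high-pass filter passes all frequencies above the cutoff frequency 77 kHz and attenuates lower frequencies.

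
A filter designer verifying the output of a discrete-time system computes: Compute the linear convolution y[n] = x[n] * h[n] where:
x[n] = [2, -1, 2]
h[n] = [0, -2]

y[n] = sum_k x[k]*h[n-k]. Output length = len(x) + len(h) - 1 = 3 + 2 - 1 = 4.
y[0] = 2*0 = 0
y[1] = -1*0 + 2*-2 = -4
y[2] = 2*0 + -1*-2 = 2
y[3] = 2*-2 = -4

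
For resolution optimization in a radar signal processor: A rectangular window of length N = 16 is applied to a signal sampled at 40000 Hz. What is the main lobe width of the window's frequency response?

For a rectangular window of length N,
the main lobe width in frequency is 2*f_s/N.
= 2*40000/16 = 5000 Hz
This determines the minimum frequency separation for resolving two sinusoids.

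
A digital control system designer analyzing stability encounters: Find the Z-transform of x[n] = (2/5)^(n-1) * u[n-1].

Time-shifting property: if X(z) = Z{x[n]}, then Z{x[n-d]} = z^(-d) * X(z)
X(z) = z/(z - 2/5) for x[n] = (2/5)^n * u[n]
Z{x[n-1]} = z^(-1) * z/(z - 2/5) = 1/(z - 2/5)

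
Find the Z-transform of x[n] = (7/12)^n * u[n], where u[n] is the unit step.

The Z-transform of a^n * u[n] is z/(z-a) for |z| > |a|.
Here a = 7/12, so X(z) = z/(z - (7/12)) = 12z/(12z - 7)
ROC: |z| > 7/12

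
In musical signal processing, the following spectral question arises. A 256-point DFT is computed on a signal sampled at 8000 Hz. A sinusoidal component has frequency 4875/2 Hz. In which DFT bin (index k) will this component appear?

DFT frequency resolution = f_s/N = 8000/256 = 125/4 Hz
Bin index k = f_signal / resolution = 4875/2 / 125/4 = 78
The signal frequency 4875/2 Hz falls in DFT bin k = 78.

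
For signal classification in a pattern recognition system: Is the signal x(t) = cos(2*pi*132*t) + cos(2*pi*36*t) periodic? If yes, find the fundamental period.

f1 = 132 Hz, f2 = 36 Hz
Period T1 = 1/132, T2 = 1/36
Ratio T1/T2 = 36/132, which is rational.
The signal is periodic with fundamental period T = 1/GCD(132,36) = 1/12 s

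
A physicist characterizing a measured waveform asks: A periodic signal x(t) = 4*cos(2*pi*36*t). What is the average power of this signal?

Average power of A*cos(wt) is A^2/2.
P = 4^2 / 2 = 16/2 = 8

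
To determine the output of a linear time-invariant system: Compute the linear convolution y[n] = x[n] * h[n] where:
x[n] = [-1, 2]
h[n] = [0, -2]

y[n] = sum_k x[k]*h[n-k]. Output length = len(x) + len(h) - 1 = 2 + 2 - 1 = 3.
y[0] = -1*0 = 0
y[1] = 2*0 + -1*-2 = 2
y[2] = 2*-2 = -4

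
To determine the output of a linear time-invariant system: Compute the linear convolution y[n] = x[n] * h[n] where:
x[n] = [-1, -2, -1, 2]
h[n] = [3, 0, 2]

y[n] = sum_k x[k]*h[n-k]. Output length = len(x) + len(h) - 1 = 4 + 3 - 1 = 6.
y[0] = -1*3 = -3
y[1] = -2*3 + -1*0 = -6
y[2] = -1*3 + -2*0 + -1*2 = -5
y[3] = 2*3 + -1*0 + -2*2 = 2
y[4] = 2*0 + -1*2 = -2
y[5] = 2*2 = 4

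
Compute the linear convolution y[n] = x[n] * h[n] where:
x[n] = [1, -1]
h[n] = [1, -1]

y[n] = sum_k x[k]*h[n-k]. Output length = len(x) + len(h) - 1 = 2 + 2 - 1 = 3.
y[0] = 1*1 = 1
y[1] = -1*1 + 1*-1 = -2
y[2] = -1*-1 = 1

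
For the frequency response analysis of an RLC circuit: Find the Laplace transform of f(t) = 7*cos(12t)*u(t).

Standard pair: cos(wt)*u(t) <-> s/(s^2+w^2)
With w = 12: L{7*cos(12t)*u(t)} = 7s/(s^2+144)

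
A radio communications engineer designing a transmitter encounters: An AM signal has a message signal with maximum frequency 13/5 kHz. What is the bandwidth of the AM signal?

In AM (double-sideband), the bandwidth is twice the message frequency.
BW = 2 * f_m = 2 * 13/5 kHz = 26/5 kHz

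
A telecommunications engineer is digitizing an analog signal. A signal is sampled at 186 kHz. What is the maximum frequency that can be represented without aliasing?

The maximum frequency that can be represented without aliasing
is the Nyquist frequency: f_max = f_s / 2 = 186 kHz / 2 = 93 kHz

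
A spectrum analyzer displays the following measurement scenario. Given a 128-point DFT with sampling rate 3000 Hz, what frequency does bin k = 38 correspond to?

The frequency of DFT bin k is: f_k = k * f_s / N
f_38 = 38 * 3000 / 128 = 7125/8 Hz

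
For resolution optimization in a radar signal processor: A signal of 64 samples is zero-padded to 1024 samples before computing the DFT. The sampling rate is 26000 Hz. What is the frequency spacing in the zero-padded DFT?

Original DFT: N = 64, resolution = f_s/N = 26000/64 = 1625/4 Hz
Zero-padded DFT: N = 1024, resolution = f_s/N = 26000/1024 = 1625/64 Hz
Zero-padding interpolates the spectrum (finer frequency grid)
but does NOT improve the true spectral resolution (ability to resolve close frequencies).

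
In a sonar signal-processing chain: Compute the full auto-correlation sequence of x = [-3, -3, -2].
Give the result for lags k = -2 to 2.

r_xx[k] = sum_m x[m]*x[m+k], indexed from 0, for k = -2 to 2:
  r_xx[-2] = x[2]*x[0] = 6
  r_xx[-1] = x[1]*x[0] + x[2]*x[1] = 15
  r_xx[0] = x[0]*x[0] + x[1]*x[1] + x[2]*x[2] = 22
  r_xx[1] = x[0]*x[1] + x[1]*x[2] = 15
  r_xx[2] = x[0]*x[2] = 6
r_xx = [6, 15, 22, 15, 6]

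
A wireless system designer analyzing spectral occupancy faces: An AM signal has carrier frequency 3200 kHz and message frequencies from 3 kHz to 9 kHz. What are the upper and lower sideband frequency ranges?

Upper sideband (USB) = fc + [fm_low, fm_high] = 3200 + [3, 9] = [3203, 3209] kHz
Lower sideband (LSB) = fc - [fm_high, fm_low] = 3200 - [9, 3] = [3191, 3197] kHz
Total occupied spectrum: 3191 kHz to 3209 kHz (plus carrier at 3200 kHz)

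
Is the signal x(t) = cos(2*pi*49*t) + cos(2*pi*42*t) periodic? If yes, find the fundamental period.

f1 = 49 Hz, f2 = 42 Hz
Period T1 = 1/49, T2 = 1/42
Ratio T1/T2 = 42/49, which is rational.
The signal is periodic with fundamental period T = 1/GCD(49,42) = 1/7 s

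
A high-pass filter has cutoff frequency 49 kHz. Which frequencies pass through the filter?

A high-pass filter passes all frequencies above the cutoff frequency 49 kHz and attenuates lower frequencies.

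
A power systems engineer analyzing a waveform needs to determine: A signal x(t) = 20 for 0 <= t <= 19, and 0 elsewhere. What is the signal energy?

Energy = integral of |x(t)|^2 dt over the signal duration
= 20^2 * 19 = 400 * 19 = 7600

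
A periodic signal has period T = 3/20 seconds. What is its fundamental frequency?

The fundamental frequency is the reciprocal of the period.
f = 1/T = 1/(3/20) = 20/3 Hz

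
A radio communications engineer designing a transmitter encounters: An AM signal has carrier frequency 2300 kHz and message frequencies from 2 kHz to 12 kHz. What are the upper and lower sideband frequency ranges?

Upper sideband (USB) = fc + [fm_low, fm_high] = 2300 + [2, 12] = [2302, 2312] kHz
Lower sideband (LSB) = fc - [fm_high, fm_low] = 2300 - [12, 2] = [2288, 2298] kHz
Total occupied spectrum: 2288 kHz to 2312 kHz (plus carrier at 2300 kHz)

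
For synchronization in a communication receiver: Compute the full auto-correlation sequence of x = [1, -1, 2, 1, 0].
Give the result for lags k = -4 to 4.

r_xx[k] = sum_m x[m]*x[m+k], indexed from 0, for k = -4 to 4:
  r_xx[-4] = x[4]*x[0] = 0
  r_xx[-3] = x[3]*x[0] + x[4]*x[1] = 1
  r_xx[-2] = x[2]*x[0] + x[3]*x[1] + x[4]*x[2] = 1
  r_xx[-1] = x[1]*x[0] + x[2]*x[1] + x[3]*x[2] + x[4]*x[3] = -1
  r_xx[0] = x[0]*x[0] + x[1]*x[1] + x[2]*x[2] + x[3]*x[3] + x[4]*x[4] = 7
  r_xx[1] = x[0]*x[1] + x[1]*x[2] + x[2]*x[3] + x[3]*x[4] = -1
  r_xx[2] = x[0]*x[2] + x[1]*x[3] + x[2]*x[4] = 1
  r_xx[3] = x[0]*x[3] + x[1]*x[4] = 1
  r_xx[4] = x[0]*x[4] = 0
r_xx = [0, 1, 1, -1, 7, -1, 1, 1, 0]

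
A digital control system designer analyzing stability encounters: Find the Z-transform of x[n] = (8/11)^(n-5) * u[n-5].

Time-shifting property: if X(z) = Z{x[n]}, then Z{x[n-d]} = z^(-d) * X(z)
X(z) = z/(z - 8/11) for x[n] = (8/11)^n * u[n]
Z{x[n-5]} = z^(-5) * z/(z - 8/11) = z^(-4)/(z - 8/11)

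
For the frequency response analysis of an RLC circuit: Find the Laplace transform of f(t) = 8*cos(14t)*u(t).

Standard pair: cos(wt)*u(t) <-> s/(s^2+w^2)
With w = 14: L{8*cos(14t)*u(t)} = 8s/(s^2+196)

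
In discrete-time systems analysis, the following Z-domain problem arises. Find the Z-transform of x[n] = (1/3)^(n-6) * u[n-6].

Time-shifting property: if X(z) = Z{x[n]}, then Z{x[n-d]} = z^(-d) * X(z)
X(z) = z/(z - 1/3) for x[n] = (1/3)^n * u[n]
Z{x[n-6]} = z^(-6) * z/(z - 1/3) = z^(-5)/(z - 1/3)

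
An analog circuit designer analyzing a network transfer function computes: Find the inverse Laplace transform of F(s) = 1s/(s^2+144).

Standard pair: s/(s^2+w^2) <-> cos(wt)*u(t)
With k=1, w=12: f(t) = cos(12t)*u(t)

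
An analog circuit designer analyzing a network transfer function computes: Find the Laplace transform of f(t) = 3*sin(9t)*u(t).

Standard pair: sin(wt)*u(t) <-> w/(s^2+w^2)
With w = 9: L{3*sin(9t)*u(t)} = 27/(s^2+81)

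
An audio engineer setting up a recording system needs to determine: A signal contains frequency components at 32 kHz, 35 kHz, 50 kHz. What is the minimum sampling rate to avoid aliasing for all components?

The highest frequency component is f_max = 50 kHz.
Nyquist rate = 2 * f_max = 2 * 50 kHz = 100 kHz.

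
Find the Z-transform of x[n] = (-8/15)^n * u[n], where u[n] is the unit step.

The Z-transform of a^n * u[n] is z/(z-a) for |z| > |a|.
Here a = -8/15, so X(z) = z/(z - (-8/15)) = 15z/(15z + 8)
ROC: |z| > 8/15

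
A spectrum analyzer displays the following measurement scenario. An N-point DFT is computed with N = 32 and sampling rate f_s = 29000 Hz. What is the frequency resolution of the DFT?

DFT frequency resolution = f_s / N
= 29000 / 32 = 3625/4 Hz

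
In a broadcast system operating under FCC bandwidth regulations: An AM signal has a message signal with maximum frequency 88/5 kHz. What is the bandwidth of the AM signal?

In AM (double-sideband), the bandwidth is twice the message frequency.
BW = 2 * f_m = 2 * 88/5 kHz = 176/5 kHz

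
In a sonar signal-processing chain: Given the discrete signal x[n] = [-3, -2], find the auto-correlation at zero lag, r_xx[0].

The auto-correlation at zero lag r_xx[0] equals the signal energy.
r_xx[0] = sum of x[n]^2 = (-3)^2 + (-2)^2
= 9 + 4 = 13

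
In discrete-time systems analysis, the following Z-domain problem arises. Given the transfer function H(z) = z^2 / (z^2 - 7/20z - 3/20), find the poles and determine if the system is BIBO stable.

Poles are roots of the denominator: z^2 - 7/20z - 3/20 = 0.
Quadratic formula: z = [-(-7/20) +/- sqrt((-7/20)^2 - 4*(-3/20))] / 2
Discriminant = 49/400 + 3/5 = 289/400; sqrt = 17/20.
z = (7/20 +/- 17/20) / 2 => z = 3/5 or z = -1/4.
|p1| = 1/4, |p2| = 3/5.
For BIBO stability, all poles must lie inside the unit circle (|p| < 1).
System is STABLE since both |p| < 1.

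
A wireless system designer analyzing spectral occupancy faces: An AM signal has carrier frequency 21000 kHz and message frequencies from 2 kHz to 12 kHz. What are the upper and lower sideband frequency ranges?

Upper sideband (USB) = fc + [fm_low, fm_high] = 21000 + [2, 12] = [21002, 21012] kHz
Lower sideband (LSB) = fc - [fm_high, fm_low] = 21000 - [12, 2] = [20988, 20998] kHz
Total occupied spectrum: 20988 kHz to 21012 kHz (plus carrier at 21000 kHz)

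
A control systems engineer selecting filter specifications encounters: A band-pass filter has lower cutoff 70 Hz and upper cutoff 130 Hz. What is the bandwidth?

Bandwidth = f_high - f_low
= 130 Hz - 70 Hz = 60 Hz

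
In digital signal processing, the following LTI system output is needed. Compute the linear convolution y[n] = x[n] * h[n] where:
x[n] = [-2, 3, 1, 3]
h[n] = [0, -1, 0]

y[n] = sum_k x[k]*h[n-k]. Output length = len(x) + len(h) - 1 = 4 + 3 - 1 = 6.
y[0] = -2*0 = 0
y[1] = 3*0 + -2*-1 = 2
y[2] = 1*0 + 3*-1 + -2*0 = -3
y[3] = 3*0 + 1*-1 + 3*0 = -1
y[4] = 3*-1 + 1*0 = -3
y[5] = 3*0 = 0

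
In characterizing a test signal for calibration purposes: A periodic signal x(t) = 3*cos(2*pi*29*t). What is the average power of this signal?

Average power of A*cos(wt) is A^2/2.
P = 3^2 / 2 = 9/2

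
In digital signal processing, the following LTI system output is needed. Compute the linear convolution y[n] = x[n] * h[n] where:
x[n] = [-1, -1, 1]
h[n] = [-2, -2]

y[n] = sum_k x[k]*h[n-k]. Output length = len(x) + len(h) - 1 = 3 + 2 - 1 = 4.
y[0] = -1*-2 = 2
y[1] = -1*-2 + -1*-2 = 4
y[2] = 1*-2 + -1*-2 = 0
y[3] = 1*-2 = -2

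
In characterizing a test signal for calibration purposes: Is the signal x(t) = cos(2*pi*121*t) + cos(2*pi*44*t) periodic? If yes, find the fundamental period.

f1 = 121 Hz, f2 = 44 Hz
Period T1 = 1/121, T2 = 1/44
Ratio T1/T2 = 44/121, which is rational.
The signal is periodic with fundamental period T = 1/GCD(121,44) = 1/11 s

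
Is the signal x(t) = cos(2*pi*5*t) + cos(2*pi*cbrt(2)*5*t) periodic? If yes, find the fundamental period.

f1 = 5 Hz, f2 = 5*cbrt(2) Hz
Ratio f2/f1 = cbrt(2), which is irrational.
Since the frequency ratio is irrational, no common period exists.
The signal is not periodic.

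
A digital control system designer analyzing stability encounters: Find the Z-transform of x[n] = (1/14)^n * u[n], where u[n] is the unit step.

The Z-transform of a^n * u[n] is z/(z-a) for |z| > |a|.
Here a = 1/14, so X(z) = z/(z - (1/14)) = 14z/(14z - 1)
ROC: |z| > 1/14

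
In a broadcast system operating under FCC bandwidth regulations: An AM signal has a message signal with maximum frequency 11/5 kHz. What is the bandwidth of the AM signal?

In AM (double-sideband), the bandwidth is twice the message frequency.
BW = 2 * f_m = 2 * 11/5 kHz = 22/5 kHz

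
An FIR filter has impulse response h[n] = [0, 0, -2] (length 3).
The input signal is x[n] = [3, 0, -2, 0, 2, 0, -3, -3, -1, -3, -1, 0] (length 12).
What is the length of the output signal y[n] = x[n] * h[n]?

For linear convolution, the output length is:
len(y) = len(x) + len(h) - 1 = 12 + 3 - 1 = 14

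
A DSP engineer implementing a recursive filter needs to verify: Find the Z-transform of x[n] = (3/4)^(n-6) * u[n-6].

Time-shifting property: if X(z) = Z{x[n]}, then Z{x[n-d]} = z^(-d) * X(z)
X(z) = z/(z - 3/4) for x[n] = (3/4)^n * u[n]
Z{x[n-6]} = z^(-6) * z/(z - 3/4) = z^(-5)/(z - 3/4)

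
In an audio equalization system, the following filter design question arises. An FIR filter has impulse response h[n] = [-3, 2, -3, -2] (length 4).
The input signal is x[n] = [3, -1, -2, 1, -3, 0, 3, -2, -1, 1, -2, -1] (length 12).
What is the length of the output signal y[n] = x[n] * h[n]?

For linear convolution, the output length is:
len(y) = len(x) + len(h) - 1 = 12 + 4 - 1 = 15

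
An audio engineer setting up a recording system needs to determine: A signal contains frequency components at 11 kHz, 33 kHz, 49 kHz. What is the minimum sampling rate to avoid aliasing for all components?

The highest frequency component is f_max = 49 kHz.
Nyquist rate = 2 * f_max = 2 * 49 kHz = 98 kHz.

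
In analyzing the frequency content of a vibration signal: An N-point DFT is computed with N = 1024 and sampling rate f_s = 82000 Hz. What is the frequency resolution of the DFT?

DFT frequency resolution = f_s / N
= 82000 / 1024 = 5125/64 Hz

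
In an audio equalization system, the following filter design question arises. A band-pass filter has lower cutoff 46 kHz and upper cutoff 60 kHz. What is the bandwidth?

Bandwidth = f_high - f_low
= 60 kHz - 46 kHz = 14 kHz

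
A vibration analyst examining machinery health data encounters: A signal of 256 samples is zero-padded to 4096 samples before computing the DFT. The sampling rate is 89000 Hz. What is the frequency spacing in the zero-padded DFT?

Original DFT: N = 256, resolution = f_s/N = 89000/256 = 11125/32 Hz
Zero-padded DFT: N = 4096, resolution = f_s/N = 89000/4096 = 11125/512 Hz
Zero-padding interpolates the spectrum (finer frequency grid)
but does NOT improve the true spectral resolution (ability to resolve close frequencies).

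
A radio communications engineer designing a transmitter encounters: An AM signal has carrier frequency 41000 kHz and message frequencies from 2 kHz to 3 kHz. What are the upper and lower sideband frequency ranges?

Upper sideband (USB) = fc + [fm_low, fm_high] = 41000 + [2, 3] = [41002, 41003] kHz
Lower sideband (LSB) = fc - [fm_high, fm_low] = 41000 - [3, 2] = [40997, 40998] kHz
Total occupied spectrum: 40997 kHz to 41003 kHz (plus carrier at 41000 kHz)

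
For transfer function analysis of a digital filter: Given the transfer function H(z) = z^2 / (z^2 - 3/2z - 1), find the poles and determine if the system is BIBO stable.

Poles are roots of the denominator: z^2 - 3/2z - 1 = 0.
Quadratic formula: z = [-(-3/2) +/- sqrt((-3/2)^2 - 4*(-1))] / 2
Discriminant = 9/4 + 4 = 25/4; sqrt = 5/2.
z = (3/2 +/- 5/2) / 2 => z = 2 or z = -1/2.
|p1| = 2, |p2| = 1/2.
For BIBO stability, all poles must lie inside the unit circle (|p| < 1).
System is UNSTABLE since at least one |p| >= 1.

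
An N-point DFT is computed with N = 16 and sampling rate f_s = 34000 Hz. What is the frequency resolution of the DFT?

DFT frequency resolution = f_s / N
= 34000 / 16 = 2125 Hz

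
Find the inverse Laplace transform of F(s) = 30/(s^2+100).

Standard pair: w/(s^2+w^2) <-> sin(wt)*u(t)
Recognize w^2 = 100, so w = 10; numerator 30 = 3*10.
f(t) = 3*sin(10t)*u(t)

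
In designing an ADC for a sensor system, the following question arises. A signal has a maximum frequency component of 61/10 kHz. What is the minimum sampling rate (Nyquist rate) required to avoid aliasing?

By the Nyquist-Shannon sampling theorem,
the minimum sampling rate (Nyquist rate) must be at least 2 * f_max.
Nyquist rate = 2 * 61/10 kHz = 61/5 kHz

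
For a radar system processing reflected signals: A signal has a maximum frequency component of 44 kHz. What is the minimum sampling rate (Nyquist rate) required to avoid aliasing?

By the Nyquist-Shannon sampling theorem,
the minimum sampling rate (Nyquist rate) must be at least 2 * f_max.
Nyquist rate = 2 * 44 kHz = 88 kHz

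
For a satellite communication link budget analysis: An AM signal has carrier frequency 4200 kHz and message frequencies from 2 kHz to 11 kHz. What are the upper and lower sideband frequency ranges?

Upper sideband (USB) = fc + [fm_low, fm_high] = 4200 + [2, 11] = [4202, 4211] kHz
Lower sideband (LSB) = fc - [fm_high, fm_low] = 4200 - [11, 2] = [4189, 4198] kHz
Total occupied spectrum: 4189 kHz to 4211 kHz (plus carrier at 4200 kHz)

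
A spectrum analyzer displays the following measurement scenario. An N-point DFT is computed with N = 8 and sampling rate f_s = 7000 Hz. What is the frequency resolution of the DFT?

DFT frequency resolution = f_s / N
= 7000 / 8 = 875 Hz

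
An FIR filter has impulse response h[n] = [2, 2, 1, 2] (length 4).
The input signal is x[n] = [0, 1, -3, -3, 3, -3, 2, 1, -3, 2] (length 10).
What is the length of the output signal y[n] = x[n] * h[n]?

For linear convolution, the output length is:
len(y) = len(x) + len(h) - 1 = 10 + 4 - 1 = 13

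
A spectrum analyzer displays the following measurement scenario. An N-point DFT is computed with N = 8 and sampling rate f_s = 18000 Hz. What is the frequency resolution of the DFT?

DFT frequency resolution = f_s / N
= 18000 / 8 = 2250 Hz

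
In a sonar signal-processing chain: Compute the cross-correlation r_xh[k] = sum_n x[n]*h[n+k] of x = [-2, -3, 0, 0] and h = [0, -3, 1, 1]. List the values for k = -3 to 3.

Both sequences indexed from 0 and zero outside their support.
Lags with overlap: k = -3 to 3.
  r_xh[-3] = x[3]*h[0] = 0
  r_xh[-2] = x[2]*h[0] + x[3]*h[1] = 0
  r_xh[-1] = x[1]*h[0] + x[2]*h[1] + x[3]*h[2] = 0
  r_xh[0] = x[0]*h[0] + x[1]*h[1] + x[2]*h[2] + x[3]*h[3] = 9
  r_xh[1] = x[0]*h[1] + x[1]*h[2] + x[2]*h[3] = 3
  r_xh[2] = x[0]*h[2] + x[1]*h[3] = -5
  r_xh[3] = x[0]*h[3] = -2
r_xh = [0, 0, 0, 9, 3, -5, -2] (for k = -3, ..., 3)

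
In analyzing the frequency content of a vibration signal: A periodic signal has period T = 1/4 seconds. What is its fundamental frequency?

The fundamental frequency is the reciprocal of the period.
f = 1/T = 1/(1/4) = 4 Hz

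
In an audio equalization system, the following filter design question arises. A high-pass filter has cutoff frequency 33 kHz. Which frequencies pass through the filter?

A high-pass filter passes all frequencies above the cutoff frequency 33 kHz and attenuates lower frequencies.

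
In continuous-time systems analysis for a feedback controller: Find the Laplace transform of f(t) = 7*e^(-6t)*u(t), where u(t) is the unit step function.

Standard Laplace transform pair:
e^(-at)*u(t) <-> 1/(s+a)
With a = 6: L{7*e^(-6t)*u(t)} = 7/(s+6), ROC: Re(s) > -6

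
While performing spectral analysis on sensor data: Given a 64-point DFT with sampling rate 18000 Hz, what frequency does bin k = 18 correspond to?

The frequency of DFT bin k is: f_k = k * f_s / N
f_18 = 18 * 18000 / 64 = 10125/2 Hz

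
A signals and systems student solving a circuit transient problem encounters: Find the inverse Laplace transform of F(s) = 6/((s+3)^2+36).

Standard pair: w/((s+a)^2+w^2) <-> e^(-at)*sin(wt)*u(t)
With a=3, w=6: f(t) = e^(-3t)*sin(6t)*u(t)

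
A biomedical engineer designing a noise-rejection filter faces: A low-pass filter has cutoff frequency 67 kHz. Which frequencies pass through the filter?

A low-pass filter passes all frequencies below the cutoff frequency 67 kHz and attenuates higher frequencies.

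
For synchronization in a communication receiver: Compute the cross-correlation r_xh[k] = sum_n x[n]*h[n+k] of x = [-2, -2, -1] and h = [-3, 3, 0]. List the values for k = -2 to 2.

Both sequences indexed from 0 and zero outside their support.
Lags with overlap: k = -2 to 2.
  r_xh[-2] = x[2]*h[0] = 3
  r_xh[-1] = x[1]*h[0] + x[2]*h[1] = 3
  r_xh[0] = x[0]*h[0] + x[1]*h[1] + x[2]*h[2] = 0
  r_xh[1] = x[0]*h[1] + x[1]*h[2] = -6
  r_xh[2] = x[0]*h[2] = 0
r_xh = [3, 3, 0, -6, 0] (for k = -2, ..., 2)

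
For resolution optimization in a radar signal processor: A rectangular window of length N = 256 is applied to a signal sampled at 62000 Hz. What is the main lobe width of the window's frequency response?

For a rectangular window of length N,
the main lobe width in frequency is 2*f_s/N.
= 2*62000/256 = 3875/8 Hz
This determines the minimum frequency separation for resolving two sinusoids.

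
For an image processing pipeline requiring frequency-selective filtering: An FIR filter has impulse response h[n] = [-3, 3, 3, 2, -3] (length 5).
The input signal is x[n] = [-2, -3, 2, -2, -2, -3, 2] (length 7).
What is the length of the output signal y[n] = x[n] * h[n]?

For linear convolution, the output length is:
len(y) = len(x) + len(h) - 1 = 7 + 5 - 1 = 11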